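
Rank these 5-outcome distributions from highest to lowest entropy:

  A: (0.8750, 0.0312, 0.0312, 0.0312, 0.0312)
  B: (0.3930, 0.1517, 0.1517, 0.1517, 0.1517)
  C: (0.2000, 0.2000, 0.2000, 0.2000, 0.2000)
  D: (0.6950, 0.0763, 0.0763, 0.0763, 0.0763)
C > B > D > A

Key insight: Entropy is maximized by uniform distributions and minimized by concentrated distributions.

Entropies:
  H(A) = 0.7936 bits
  H(B) = 2.1807 bits
  H(C) = 2.3219 bits
  H(D) = 1.4973 bits

Ranking: C > B > D > A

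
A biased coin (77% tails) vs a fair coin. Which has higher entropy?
Fair coin

The fair coin is uniform (p=0.5), maximizing binary entropy at 1 bit. The biased coin has H(0.77) ≈ 0.778 bits — its outcome is more predictable, so its entropy is lower.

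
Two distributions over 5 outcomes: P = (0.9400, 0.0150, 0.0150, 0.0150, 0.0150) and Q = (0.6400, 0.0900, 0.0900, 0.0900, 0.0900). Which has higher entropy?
Q

P is highly concentrated on one outcome (94%), making it nearly deterministic. Q spreads its mass more evenly (max 64%). The more spread-out distribution has higher entropy: H(P) ≈ 0.447 bits, H(Q) ≈ 1.663 bits.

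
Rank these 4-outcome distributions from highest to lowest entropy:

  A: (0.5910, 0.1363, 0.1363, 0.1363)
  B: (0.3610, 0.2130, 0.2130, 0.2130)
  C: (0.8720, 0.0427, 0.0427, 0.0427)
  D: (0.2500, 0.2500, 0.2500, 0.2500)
D > B > A > C

Key insight: Entropy is maximized by uniform distributions and minimized by concentrated distributions.

Entropies:
  H(A) = 1.6242 bits
  H(B) = 1.9563 bits
  H(C) = 0.7548 bits
  H(D) = 2.0000 bits

Ranking: D > B > A > C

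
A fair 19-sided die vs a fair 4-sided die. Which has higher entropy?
19-sided die

Both are uniform distributions; for uniform over n outcomes, H = log₂(n). H(19-sided) = log₂(19) = 4.248 bits and H(4-sided) = log₂(4) = 2.000 bits. More outcomes in a uniform distribution means higher entropy.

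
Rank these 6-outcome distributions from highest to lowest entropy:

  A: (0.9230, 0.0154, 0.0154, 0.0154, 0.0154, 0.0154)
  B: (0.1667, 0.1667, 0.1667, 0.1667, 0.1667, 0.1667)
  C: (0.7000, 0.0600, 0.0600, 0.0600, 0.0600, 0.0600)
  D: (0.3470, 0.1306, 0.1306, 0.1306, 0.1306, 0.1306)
B > D > C > A

Key insight: Entropy is maximized by uniform distributions and minimized by concentrated distributions.

Entropies:
  H(A) = 0.5703 bits
  H(B) = 2.5850 bits
  H(C) = 1.5779 bits
  H(D) = 2.4476 bits

Ranking: B > D > C > A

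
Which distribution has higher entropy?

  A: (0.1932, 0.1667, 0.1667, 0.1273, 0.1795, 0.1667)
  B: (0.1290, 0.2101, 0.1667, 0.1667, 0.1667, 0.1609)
A

Both distributions are close to uniform, making this a harder comparison.

H(A) = 2.5740 bits
H(B) = 2.5706 bits

The distribution closer to uniform has higher entropy.
Answer: A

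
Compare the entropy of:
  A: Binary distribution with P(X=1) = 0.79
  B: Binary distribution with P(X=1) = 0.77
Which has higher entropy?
B

For binary distributions, entropy is maximized at p=0.5 and decreases as p moves toward 0 or 1.

H(A) = H(0.79) = 0.7415 bits
H(B) = H(0.77) = 0.7780 bits

Distribution B (p=0.77) is closer to uniform (p=0.5), so it has higher entropy.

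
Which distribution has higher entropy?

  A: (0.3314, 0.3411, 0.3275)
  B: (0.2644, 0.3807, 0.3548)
A

Both distributions are close to uniform, making this a harder comparison.

H(A) = 1.5848 bits
H(B) = 1.5683 bits

The distribution closer to uniform has higher entropy.
Answer: A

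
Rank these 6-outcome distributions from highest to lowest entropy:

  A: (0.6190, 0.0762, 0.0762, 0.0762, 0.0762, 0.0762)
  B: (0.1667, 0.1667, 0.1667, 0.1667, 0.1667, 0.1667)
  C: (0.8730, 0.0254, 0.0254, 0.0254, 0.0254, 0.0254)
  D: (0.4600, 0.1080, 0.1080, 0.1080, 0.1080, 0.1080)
B > D > A > C

Key insight: Entropy is maximized by uniform distributions and minimized by concentrated distributions.

Entropies:
  H(A) = 1.8434 bits
  H(B) = 2.5850 bits
  H(C) = 0.8440 bits
  H(D) = 2.2492 bits

Ranking: B > D > A > C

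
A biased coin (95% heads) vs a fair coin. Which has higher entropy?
Fair coin

The fair coin is uniform (p=0.5), maximizing binary entropy at 1 bit. The biased coin has H(0.95) ≈ 0.286 bits — its outcome is more predictable, so its entropy is lower.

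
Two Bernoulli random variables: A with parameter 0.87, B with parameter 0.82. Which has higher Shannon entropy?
B

For binary distributions, entropy is maximized at p=0.5 and decreases as p moves toward 0 or 1.

H(A) = H(0.87) = 0.5574 bits
H(B) = H(0.82) = 0.6801 bits

Distribution B (p=0.82) is closer to uniform (p=0.5), so it has higher entropy.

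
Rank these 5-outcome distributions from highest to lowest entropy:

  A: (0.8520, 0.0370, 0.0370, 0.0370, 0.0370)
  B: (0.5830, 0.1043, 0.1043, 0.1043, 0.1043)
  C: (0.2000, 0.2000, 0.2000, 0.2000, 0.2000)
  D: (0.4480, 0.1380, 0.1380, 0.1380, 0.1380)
C > D > B > A

Key insight: Entropy is maximized by uniform distributions and minimized by concentrated distributions.

Entropies:
  H(A) = 0.9008 bits
  H(B) = 1.8140 bits
  H(C) = 2.3219 bits
  H(D) = 2.0962 bits

Ranking: C > D > B > A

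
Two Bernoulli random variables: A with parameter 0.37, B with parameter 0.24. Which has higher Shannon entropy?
A

For binary distributions, entropy is maximized at p=0.5 and decreases as p moves toward 0 or 1.

H(A) = H(0.37) = 0.9507 bits
H(B) = H(0.24) = 0.7950 bits

Distribution A (p=0.37) is closer to uniform (p=0.5), so it has higher entropy.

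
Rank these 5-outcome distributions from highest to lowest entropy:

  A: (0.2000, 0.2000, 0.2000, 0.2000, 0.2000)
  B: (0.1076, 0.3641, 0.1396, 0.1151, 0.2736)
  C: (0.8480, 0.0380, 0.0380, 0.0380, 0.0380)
A > B > C

Key insight: Entropy is maximized by uniform distributions and minimized by concentrated distributions.

- Uniform distributions have maximum entropy log₂(5) = 2.3219 bits
- The more "peaked" or concentrated a distribution, the lower its entropy

Entropies:
  H(A) = 2.3219 bits
  H(B) = 2.1440 bits
  H(C) = 0.9188 bits

Ranking: A > B > C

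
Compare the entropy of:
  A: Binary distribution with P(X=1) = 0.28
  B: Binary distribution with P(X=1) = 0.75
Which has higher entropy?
A

For binary distributions, entropy is maximized at p=0.5 and decreases as p moves toward 0 or 1.

H(A) = H(0.28) = 0.8555 bits
H(B) = H(0.75) = 0.8113 bits

Distribution A (p=0.28) is closer to uniform (p=0.5), so it has higher entropy.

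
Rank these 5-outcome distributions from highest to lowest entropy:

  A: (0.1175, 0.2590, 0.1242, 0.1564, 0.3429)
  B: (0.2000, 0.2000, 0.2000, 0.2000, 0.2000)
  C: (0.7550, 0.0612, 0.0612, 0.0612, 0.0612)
B > A > C

Key insight: Entropy is maximized by uniform distributions and minimized by concentrated distributions.

- Uniform distributions have maximum entropy log₂(5) = 2.3219 bits
- The more "peaked" or concentrated a distribution, the lower its entropy

Entropies:
  H(A) = 2.1897 bits
  H(B) = 2.3219 bits
  H(C) = 1.2933 bits

Ranking: B > A > C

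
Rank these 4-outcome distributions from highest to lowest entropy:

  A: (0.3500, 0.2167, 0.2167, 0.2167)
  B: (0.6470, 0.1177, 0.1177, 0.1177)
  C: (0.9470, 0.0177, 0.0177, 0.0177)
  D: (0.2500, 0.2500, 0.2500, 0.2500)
D > A > B > C

Key insight: Entropy is maximized by uniform distributions and minimized by concentrated distributions.

Entropies:
  H(A) = 1.9643 bits
  H(B) = 1.4962 bits
  H(C) = 0.3830 bits
  H(D) = 2.0000 bits

Ranking: D > A > B > C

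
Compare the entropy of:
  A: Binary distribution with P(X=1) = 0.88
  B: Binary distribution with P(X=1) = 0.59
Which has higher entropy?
B

For binary distributions, entropy is maximized at p=0.5 and decreases as p moves toward 0 or 1.

H(A) = H(0.88) = 0.5294 bits
H(B) = H(0.59) = 0.9765 bits

Distribution B (p=0.59) is closer to uniform (p=0.5), so it has higher entropy.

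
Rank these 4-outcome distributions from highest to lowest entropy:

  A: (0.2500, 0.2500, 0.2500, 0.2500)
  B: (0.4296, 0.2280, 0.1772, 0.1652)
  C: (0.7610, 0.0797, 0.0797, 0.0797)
A > B > C

Key insight: Entropy is maximized by uniform distributions and minimized by concentrated distributions.

- Uniform distributions have maximum entropy log₂(4) = 2.0000 bits
- The more "peaked" or concentrated a distribution, the lower its entropy

Entropies:
  H(A) = 2.0000 bits
  H(B) = 1.8815 bits
  H(C) = 1.1722 bits

Ranking: A > B > C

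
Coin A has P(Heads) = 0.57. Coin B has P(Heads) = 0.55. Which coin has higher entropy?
B

For binary distributions, entropy is maximized at p=0.5 and decreases as p moves toward 0 or 1.

H(A) = H(0.57) = 0.9858 bits
H(B) = H(0.55) = 0.9928 bits

Distribution B (p=0.55) is closer to uniform (p=0.5), so it has higher entropy.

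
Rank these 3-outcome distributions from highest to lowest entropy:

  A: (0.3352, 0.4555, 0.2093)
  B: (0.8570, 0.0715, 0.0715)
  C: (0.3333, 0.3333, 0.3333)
C > A > B

Key insight: Entropy is maximized by uniform distributions and minimized by concentrated distributions.

- Uniform distributions have maximum entropy log₂(3) = 1.5850 bits
- The more "peaked" or concentrated a distribution, the lower its entropy

Entropies:
  H(A) = 1.5176 bits
  H(B) = 0.7350 bits
  H(C) = 1.5850 bits

Ranking: C > A > B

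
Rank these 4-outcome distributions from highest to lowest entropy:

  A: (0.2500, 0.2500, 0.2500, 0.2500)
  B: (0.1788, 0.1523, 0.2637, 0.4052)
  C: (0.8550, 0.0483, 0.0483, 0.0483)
A > B > C

Key insight: Entropy is maximized by uniform distributions and minimized by concentrated distributions.

- Uniform distributions have maximum entropy log₂(4) = 2.0000 bits
- The more "peaked" or concentrated a distribution, the lower its entropy

Entropies:
  H(A) = 2.0000 bits
  H(B) = 1.8928 bits
  H(C) = 0.8270 bits

Ranking: A > B > C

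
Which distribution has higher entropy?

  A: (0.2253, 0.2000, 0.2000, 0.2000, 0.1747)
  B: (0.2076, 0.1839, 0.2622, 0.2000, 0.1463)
A

Both distributions are close to uniform, making this a harder comparison.

H(A) = 2.3173 bits
H(B) = 2.2966 bits

The distribution closer to uniform has higher entropy.
Answer: A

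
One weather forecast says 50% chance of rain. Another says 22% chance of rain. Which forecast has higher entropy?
50% forecast

Treat each forecast as a Bernoulli distribution. Binary entropy is maximized at p=0.5 and falls off symmetrically toward 0 or 1. The 50% forecast is closer to 50%, so it is more uncertain. H(50%) ≈ 1.000 bits, H(22%) ≈ 0.760 bits.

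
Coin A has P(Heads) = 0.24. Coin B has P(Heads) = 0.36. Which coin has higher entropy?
B

For binary distributions, entropy is maximized at p=0.5 and decreases as p moves toward 0 or 1.

H(A) = H(0.24) = 0.7950 bits
H(B) = H(0.36) = 0.9427 bits

Distribution B (p=0.36) is closer to uniform (p=0.5), so it has higher entropy.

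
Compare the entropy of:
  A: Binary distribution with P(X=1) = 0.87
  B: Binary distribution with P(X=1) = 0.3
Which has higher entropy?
B

For binary distributions, entropy is maximized at p=0.5 and decreases as p moves toward 0 or 1.

H(A) = H(0.87) = 0.5574 bits
H(B) = H(0.3) = 0.8813 bits

Distribution B (p=0.3) is closer to uniform (p=0.5), so it has higher entropy.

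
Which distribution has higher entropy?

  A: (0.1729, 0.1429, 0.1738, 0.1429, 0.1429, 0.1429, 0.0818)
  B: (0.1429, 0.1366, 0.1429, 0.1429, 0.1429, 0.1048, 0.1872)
B

Both distributions are close to uniform, making this a harder comparison.

H(A) = 2.7763 bits
H(B) = 2.7900 bits

The distribution closer to uniform has higher entropy.
Answer: B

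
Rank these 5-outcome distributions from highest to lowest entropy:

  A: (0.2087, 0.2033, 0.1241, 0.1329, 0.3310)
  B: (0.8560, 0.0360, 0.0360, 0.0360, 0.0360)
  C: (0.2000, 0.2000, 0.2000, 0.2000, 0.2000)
C > A > B

Key insight: Entropy is maximized by uniform distributions and minimized by concentrated distributions.

- Uniform distributions have maximum entropy log₂(5) = 2.3219 bits
- The more "peaked" or concentrated a distribution, the lower its entropy

Entropies:
  H(A) = 2.2276 bits
  H(B) = 0.8826 bits
  H(C) = 2.3219 bits

Ranking: C > A > B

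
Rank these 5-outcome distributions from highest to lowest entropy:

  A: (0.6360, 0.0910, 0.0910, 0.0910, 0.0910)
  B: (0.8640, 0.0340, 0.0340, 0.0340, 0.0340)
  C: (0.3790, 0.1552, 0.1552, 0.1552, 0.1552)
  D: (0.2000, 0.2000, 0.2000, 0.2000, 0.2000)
D > C > A > B

Key insight: Entropy is maximized by uniform distributions and minimized by concentrated distributions.

Entropies:
  H(A) = 1.6740 bits
  H(B) = 0.8457 bits
  H(C) = 2.1993 bits
  H(D) = 2.3219 bits

Ranking: D > C > A > B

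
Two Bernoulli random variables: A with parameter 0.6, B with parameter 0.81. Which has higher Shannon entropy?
A

For binary distributions, entropy is maximized at p=0.5 and decreases as p moves toward 0 or 1.

H(A) = H(0.6) = 0.9710 bits
H(B) = H(0.81) = 0.7015 bits

Distribution A (p=0.6) is closer to uniform (p=0.5), so it has higher entropy.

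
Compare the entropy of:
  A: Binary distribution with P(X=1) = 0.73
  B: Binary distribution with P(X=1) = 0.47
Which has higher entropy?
B

For binary distributions, entropy is maximized at p=0.5 and decreases as p moves toward 0 or 1.

H(A) = H(0.73) = 0.8415 bits
H(B) = H(0.47) = 0.9974 bits

Distribution B (p=0.47) is closer to uniform (p=0.5), so it has higher entropy.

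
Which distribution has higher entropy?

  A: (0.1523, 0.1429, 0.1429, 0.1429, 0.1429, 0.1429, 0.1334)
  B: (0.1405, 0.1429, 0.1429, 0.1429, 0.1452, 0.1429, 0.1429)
B

Both distributions are close to uniform, making this a harder comparison.

H(A) = 2.8065 bits
H(B) = 2.8073 bits

The distribution closer to uniform has higher entropy.
Answer: B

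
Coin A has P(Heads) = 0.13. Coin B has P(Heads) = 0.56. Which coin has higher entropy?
B

For binary distributions, entropy is maximized at p=0.5 and decreases as p moves toward 0 or 1.

H(A) = H(0.13) = 0.5574 bits
H(B) = H(0.56) = 0.9896 bits

Distribution B (p=0.56) is closer to uniform (p=0.5), so it has higher entropy.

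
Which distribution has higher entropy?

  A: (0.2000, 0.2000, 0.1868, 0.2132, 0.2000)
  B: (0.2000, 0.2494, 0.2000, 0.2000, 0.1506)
A

Both distributions are close to uniform, making this a harder comparison.

H(A) = 2.3207 bits
H(B) = 2.3042 bits

The distribution closer to uniform has higher entropy.
Answer: A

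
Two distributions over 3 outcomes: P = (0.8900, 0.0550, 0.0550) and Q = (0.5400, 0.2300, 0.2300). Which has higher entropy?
Q

P is highly concentrated on one outcome (89%), making it nearly deterministic. Q spreads its mass more evenly (max 54%). The more spread-out distribution has higher entropy: H(P) ≈ 0.610 bits, H(Q) ≈ 1.455 bits.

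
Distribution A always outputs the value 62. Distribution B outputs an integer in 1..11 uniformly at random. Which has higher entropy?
B

A is deterministic, so H(A) = 0. B is uniform over 11 outcomes, so H(B) = log₂(11) = 3.459 bits. Any distribution with genuine randomness has higher entropy than a deterministic one.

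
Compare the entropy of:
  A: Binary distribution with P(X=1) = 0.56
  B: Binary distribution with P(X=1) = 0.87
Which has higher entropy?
A

For binary distributions, entropy is maximized at p=0.5 and decreases as p moves toward 0 or 1.

H(A) = H(0.56) = 0.9896 bits
H(B) = H(0.87) = 0.5574 bits

Distribution A (p=0.56) is closer to uniform (p=0.5), so it has higher entropy.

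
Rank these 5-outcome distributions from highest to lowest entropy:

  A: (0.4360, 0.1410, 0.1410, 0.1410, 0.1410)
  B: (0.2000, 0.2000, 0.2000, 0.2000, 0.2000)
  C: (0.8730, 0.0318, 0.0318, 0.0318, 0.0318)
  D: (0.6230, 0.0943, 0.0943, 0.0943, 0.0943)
B > A > D > C

Key insight: Entropy is maximized by uniform distributions and minimized by concentrated distributions.

Entropies:
  H(A) = 2.1161 bits
  H(B) = 2.3219 bits
  H(C) = 0.8032 bits
  H(D) = 1.7099 bits

Ranking: B > A > D > C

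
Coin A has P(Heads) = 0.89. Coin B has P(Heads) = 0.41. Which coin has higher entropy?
B

For binary distributions, entropy is maximized at p=0.5 and decreases as p moves toward 0 or 1.

H(A) = H(0.89) = 0.4999 bits
H(B) = H(0.41) = 0.9765 bits

Distribution B (p=0.41) is closer to uniform (p=0.5), so it has higher entropy.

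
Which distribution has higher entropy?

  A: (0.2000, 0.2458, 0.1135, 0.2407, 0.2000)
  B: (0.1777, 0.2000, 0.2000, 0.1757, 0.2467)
B

Both distributions are close to uniform, making this a harder comparison.

H(A) = 2.2772 bits
H(B) = 2.3105 bits

The distribution closer to uniform has higher entropy.
Answer: B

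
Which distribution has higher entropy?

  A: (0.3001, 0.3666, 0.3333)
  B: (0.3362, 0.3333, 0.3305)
B

Both distributions are close to uniform, making this a harder comparison.

H(A) = 1.5802 bits
H(B) = 1.5849 bits

The distribution closer to uniform has higher entropy.
Answer: B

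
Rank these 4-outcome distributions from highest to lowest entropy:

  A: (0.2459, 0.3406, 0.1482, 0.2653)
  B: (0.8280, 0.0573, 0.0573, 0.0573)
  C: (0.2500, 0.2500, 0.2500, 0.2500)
C > A > B

Key insight: Entropy is maximized by uniform distributions and minimized by concentrated distributions.

- Uniform distributions have maximum entropy log₂(4) = 2.0000 bits
- The more "peaked" or concentrated a distribution, the lower its entropy

Entropies:
  H(A) = 1.9430 bits
  H(B) = 0.9349 bits
  H(C) = 2.0000 bits

Ranking: C > A > B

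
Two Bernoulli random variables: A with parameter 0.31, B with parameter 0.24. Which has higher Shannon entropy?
A

For binary distributions, entropy is maximized at p=0.5 and decreases as p moves toward 0 or 1.

H(A) = H(0.31) = 0.8932 bits
H(B) = H(0.24) = 0.7950 bits

Distribution A (p=0.31) is closer to uniform (p=0.5), so it has higher entropy.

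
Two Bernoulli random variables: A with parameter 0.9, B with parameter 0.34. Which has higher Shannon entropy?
B

For binary distributions, entropy is maximized at p=0.5 and decreases as p moves toward 0 or 1.

H(A) = H(0.9) = 0.4690 bits
H(B) = H(0.34) = 0.9248 bits

Distribution B (p=0.34) is closer to uniform (p=0.5), so it has higher entropy.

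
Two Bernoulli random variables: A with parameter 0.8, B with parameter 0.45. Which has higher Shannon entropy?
B

For binary distributions, entropy is maximized at p=0.5 and decreases as p moves toward 0 or 1.

H(A) = H(0.8) = 0.7219 bits
H(B) = H(0.45) = 0.9928 bits

Distribution B (p=0.45) is closer to uniform (p=0.5), so it has higher entropy.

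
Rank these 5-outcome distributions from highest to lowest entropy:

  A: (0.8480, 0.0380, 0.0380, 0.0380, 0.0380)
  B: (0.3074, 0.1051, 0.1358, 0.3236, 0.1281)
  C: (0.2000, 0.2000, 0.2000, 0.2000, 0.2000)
C > B > A

Key insight: Entropy is maximized by uniform distributions and minimized by concentrated distributions.

- Uniform distributions have maximum entropy log₂(5) = 2.3219 bits
- The more "peaked" or concentrated a distribution, the lower its entropy

Entropies:
  H(A) = 0.9188 bits
  H(B) = 2.1624 bits
  H(C) = 2.3219 bits

Ranking: C > B > A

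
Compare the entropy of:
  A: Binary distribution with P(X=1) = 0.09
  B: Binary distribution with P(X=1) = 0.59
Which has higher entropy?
B

For binary distributions, entropy is maximized at p=0.5 and decreases as p moves toward 0 or 1.

H(A) = H(0.09) = 0.4365 bits
H(B) = H(0.59) = 0.9765 bits

Distribution B (p=0.59) is closer to uniform (p=0.5), so it has higher entropy.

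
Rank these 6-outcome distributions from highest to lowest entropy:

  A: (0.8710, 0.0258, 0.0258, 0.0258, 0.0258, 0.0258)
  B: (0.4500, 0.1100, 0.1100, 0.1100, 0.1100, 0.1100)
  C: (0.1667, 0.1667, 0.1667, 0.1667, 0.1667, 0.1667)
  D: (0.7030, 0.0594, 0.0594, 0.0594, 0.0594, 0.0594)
C > B > D > A

Key insight: Entropy is maximized by uniform distributions and minimized by concentrated distributions.

Entropies:
  H(A) = 0.8542 bits
  H(B) = 2.2698 bits
  H(C) = 2.5850 bits
  H(D) = 1.5672 bits

Ranking: C > B > D > A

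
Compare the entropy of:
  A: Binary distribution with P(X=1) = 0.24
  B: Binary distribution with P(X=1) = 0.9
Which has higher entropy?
A

For binary distributions, entropy is maximized at p=0.5 and decreases as p moves toward 0 or 1.

H(A) = H(0.24) = 0.7950 bits
H(B) = H(0.9) = 0.4690 bits

Distribution A (p=0.24) is closer to uniform (p=0.5), so it has higher entropy.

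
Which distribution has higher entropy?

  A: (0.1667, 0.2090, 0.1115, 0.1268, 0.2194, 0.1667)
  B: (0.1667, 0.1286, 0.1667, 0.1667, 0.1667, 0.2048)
B

Both distributions are close to uniform, making this a harder comparison.

H(A) = 2.5444 bits
H(B) = 2.5723 bits

The distribution closer to uniform has higher entropy.
Answer: B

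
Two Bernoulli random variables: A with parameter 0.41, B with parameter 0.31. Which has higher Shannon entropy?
A

For binary distributions, entropy is maximized at p=0.5 and decreases as p moves toward 0 or 1.

H(A) = H(0.41) = 0.9765 bits
H(B) = H(0.31) = 0.8932 bits

Distribution A (p=0.41) is closer to uniform (p=0.5), so it has higher entropy.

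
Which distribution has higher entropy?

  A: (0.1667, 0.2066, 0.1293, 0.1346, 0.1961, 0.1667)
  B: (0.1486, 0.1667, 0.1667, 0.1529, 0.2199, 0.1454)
B

Both distributions are close to uniform, making this a harder comparison.

H(A) = 2.5637 bits
H(B) = 2.5694 bits

The distribution closer to uniform has higher entropy.
Answer: B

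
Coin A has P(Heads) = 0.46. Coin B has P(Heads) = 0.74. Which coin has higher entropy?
A

For binary distributions, entropy is maximized at p=0.5 and decreases as p moves toward 0 or 1.

H(A) = H(0.46) = 0.9954 bits
H(B) = H(0.74) = 0.8267 bits

Distribution A (p=0.46) is closer to uniform (p=0.5), so it has higher entropy.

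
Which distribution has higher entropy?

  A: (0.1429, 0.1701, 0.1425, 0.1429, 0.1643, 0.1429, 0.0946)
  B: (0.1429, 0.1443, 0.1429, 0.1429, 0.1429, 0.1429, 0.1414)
B

Both distributions are close to uniform, making this a harder comparison.

H(A) = 2.7882 bits
H(B) = 2.8073 bits

The distribution closer to uniform has higher entropy.
Answer: B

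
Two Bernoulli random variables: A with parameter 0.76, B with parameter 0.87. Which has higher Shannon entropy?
A

For binary distributions, entropy is maximized at p=0.5 and decreases as p moves toward 0 or 1.

H(A) = H(0.76) = 0.7950 bits
H(B) = H(0.87) = 0.5574 bits

Distribution A (p=0.76) is closer to uniform (p=0.5), so it has higher entropy.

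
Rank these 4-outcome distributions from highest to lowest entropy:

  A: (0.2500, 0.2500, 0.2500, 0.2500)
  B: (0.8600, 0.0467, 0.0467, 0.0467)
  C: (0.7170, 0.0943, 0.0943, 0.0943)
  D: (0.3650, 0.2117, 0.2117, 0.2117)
A > D > C > B

Key insight: Entropy is maximized by uniform distributions and minimized by concentrated distributions.

Entropies:
  H(A) = 2.0000 bits
  H(B) = 0.8061 bits
  H(C) = 1.3081 bits
  H(D) = 1.9532 bits

Ranking: A > D > C > B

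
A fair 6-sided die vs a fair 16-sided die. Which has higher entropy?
16-sided die

Both are uniform distributions; for uniform over n outcomes, H = log₂(n). H(6-sided) = log₂(6) = 2.585 bits and H(16-sided) = log₂(16) = 4.000 bits. More outcomes in a uniform distribution means higher entropy.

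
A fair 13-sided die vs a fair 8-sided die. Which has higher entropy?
13-sided die

Both are uniform distributions; for uniform over n outcomes, H = log₂(n). H(13-sided) = log₂(13) = 3.700 bits and H(8-sided) = log₂(8) = 3.000 bits. More outcomes in a uniform distribution means higher entropy.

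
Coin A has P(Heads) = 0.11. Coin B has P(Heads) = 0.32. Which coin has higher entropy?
B

For binary distributions, entropy is maximized at p=0.5 and decreases as p moves toward 0 or 1.

H(A) = H(0.11) = 0.4999 bits
H(B) = H(0.32) = 0.9044 bits

Distribution B (p=0.32) is closer to uniform (p=0.5), so it has higher entropy.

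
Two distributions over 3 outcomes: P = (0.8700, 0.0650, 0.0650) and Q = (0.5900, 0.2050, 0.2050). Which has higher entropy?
Q

P is highly concentrated on one outcome (87%), making it nearly deterministic. Q spreads its mass more evenly (max 59%). The more spread-out distribution has higher entropy: H(P) ≈ 0.687 bits, H(Q) ≈ 1.387 bits.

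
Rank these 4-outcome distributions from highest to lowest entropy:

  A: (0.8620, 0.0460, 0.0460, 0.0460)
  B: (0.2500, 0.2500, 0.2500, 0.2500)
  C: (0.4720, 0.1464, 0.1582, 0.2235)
B > C > A

Key insight: Entropy is maximized by uniform distributions and minimized by concentrated distributions.

- Uniform distributions have maximum entropy log₂(4) = 2.0000 bits
- The more "peaked" or concentrated a distribution, the lower its entropy

Entropies:
  H(A) = 0.7977 bits
  H(B) = 2.0000 bits
  H(C) = 1.8210 bits

Ranking: B > C > A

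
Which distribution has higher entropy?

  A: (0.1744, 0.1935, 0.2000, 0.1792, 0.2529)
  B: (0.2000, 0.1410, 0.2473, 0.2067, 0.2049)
A

Both distributions are close to uniform, making this a harder comparison.

H(A) = 2.3084 bits
H(B) = 2.3002 bits

The distribution closer to uniform has higher entropy.
Answer: A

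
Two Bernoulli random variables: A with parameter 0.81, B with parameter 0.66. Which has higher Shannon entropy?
B

For binary distributions, entropy is maximized at p=0.5 and decreases as p moves toward 0 or 1.

H(A) = H(0.81) = 0.7015 bits
H(B) = H(0.66) = 0.9248 bits

Distribution B (p=0.66) is closer to uniform (p=0.5), so it has higher entropy.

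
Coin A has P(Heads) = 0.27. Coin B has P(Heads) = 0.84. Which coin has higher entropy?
A

For binary distributions, entropy is maximized at p=0.5 and decreases as p moves toward 0 or 1.

H(A) = H(0.27) = 0.8415 bits
H(B) = H(0.84) = 0.6343 bits

Distribution A (p=0.27) is closer to uniform (p=0.5), so it has higher entropy.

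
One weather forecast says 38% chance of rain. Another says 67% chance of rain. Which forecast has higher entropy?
38% forecast

Treat each forecast as a Bernoulli distribution. Binary entropy is maximized at p=0.5 and falls off symmetrically toward 0 or 1. The 38% forecast is closer to 50%, so it is more uncertain. H(38%) ≈ 0.958 bits, H(67%) ≈ 0.915 bits.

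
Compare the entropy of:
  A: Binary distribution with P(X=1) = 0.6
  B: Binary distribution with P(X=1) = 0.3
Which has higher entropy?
A

For binary distributions, entropy is maximized at p=0.5 and decreases as p moves toward 0 or 1.

H(A) = H(0.6) = 0.9710 bits
H(B) = H(0.3) = 0.8813 bits

Distribution A (p=0.6) is closer to uniform (p=0.5), so it has higher entropy.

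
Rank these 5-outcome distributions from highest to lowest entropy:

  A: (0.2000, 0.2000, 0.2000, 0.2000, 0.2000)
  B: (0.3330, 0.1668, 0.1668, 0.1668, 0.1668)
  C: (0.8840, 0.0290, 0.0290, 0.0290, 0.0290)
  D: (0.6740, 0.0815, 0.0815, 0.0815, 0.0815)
A > B > D > C

Key insight: Entropy is maximized by uniform distributions and minimized by concentrated distributions.

Entropies:
  H(A) = 2.3219 bits
  H(B) = 2.2520 bits
  H(C) = 0.7498 bits
  H(D) = 1.5628 bits

Ranking: A > B > D > C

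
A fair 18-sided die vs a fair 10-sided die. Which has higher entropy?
18-sided die

Both are uniform distributions; for uniform over n outcomes, H = log₂(n). H(18-sided) = log₂(18) = 4.170 bits and H(10-sided) = log₂(10) = 3.322 bits. More outcomes in a uniform distribution means higher entropy.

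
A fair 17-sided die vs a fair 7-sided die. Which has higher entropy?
17-sided die

Both are uniform distributions; for uniform over n outcomes, H = log₂(n). H(17-sided) = log₂(17) = 4.087 bits and H(7-sided) = log₂(7) = 2.807 bits. More outcomes in a uniform distribution means higher entropy.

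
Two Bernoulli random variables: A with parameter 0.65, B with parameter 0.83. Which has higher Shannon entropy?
A

For binary distributions, entropy is maximized at p=0.5 and decreases as p moves toward 0 or 1.

H(A) = H(0.65) = 0.9341 bits
H(B) = H(0.83) = 0.6577 bits

Distribution A (p=0.65) is closer to uniform (p=0.5), so it has higher entropy.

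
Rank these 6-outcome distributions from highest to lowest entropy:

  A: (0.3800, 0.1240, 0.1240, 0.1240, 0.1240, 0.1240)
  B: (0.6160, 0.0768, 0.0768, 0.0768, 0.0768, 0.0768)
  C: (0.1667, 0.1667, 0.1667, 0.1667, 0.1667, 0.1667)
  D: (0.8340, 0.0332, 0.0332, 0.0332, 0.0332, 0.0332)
C > A > B > D

Key insight: Entropy is maximized by uniform distributions and minimized by concentrated distributions.

Entropies:
  H(A) = 2.3976 bits
  H(B) = 1.8524 bits
  H(C) = 2.5850 bits
  H(D) = 1.0339 bits

Ranking: C > A > B > D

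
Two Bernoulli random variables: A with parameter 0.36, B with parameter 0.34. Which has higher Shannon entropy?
A

For binary distributions, entropy is maximized at p=0.5 and decreases as p moves toward 0 or 1.

H(A) = H(0.36) = 0.9427 bits
H(B) = H(0.34) = 0.9248 bits

Distribution A (p=0.36) is closer to uniform (p=0.5), so it has higher entropy.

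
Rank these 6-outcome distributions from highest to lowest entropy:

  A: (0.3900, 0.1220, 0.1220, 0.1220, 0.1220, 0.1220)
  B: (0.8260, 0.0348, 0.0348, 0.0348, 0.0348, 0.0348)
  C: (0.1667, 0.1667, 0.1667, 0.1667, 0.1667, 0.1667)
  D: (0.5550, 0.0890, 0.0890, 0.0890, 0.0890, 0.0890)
C > A > D > B

Key insight: Entropy is maximized by uniform distributions and minimized by concentrated distributions.

Entropies:
  H(A) = 2.3812 bits
  H(B) = 1.0708 bits
  H(C) = 2.5850 bits
  H(D) = 2.0245 bits

Ranking: C > A > D > B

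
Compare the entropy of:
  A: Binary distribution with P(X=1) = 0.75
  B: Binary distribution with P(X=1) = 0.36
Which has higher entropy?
B

For binary distributions, entropy is maximized at p=0.5 and decreases as p moves toward 0 or 1.

H(A) = H(0.75) = 0.8113 bits
H(B) = H(0.36) = 0.9427 bits

Distribution B (p=0.36) is closer to uniform (p=0.5), so it has higher entropy.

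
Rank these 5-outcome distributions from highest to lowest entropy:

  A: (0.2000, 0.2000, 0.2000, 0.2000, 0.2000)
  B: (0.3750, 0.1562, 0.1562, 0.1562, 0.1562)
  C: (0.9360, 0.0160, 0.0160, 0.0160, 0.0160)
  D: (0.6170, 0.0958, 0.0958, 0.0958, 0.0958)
A > B > D > C

Key insight: Entropy is maximized by uniform distributions and minimized by concentrated distributions.

Entropies:
  H(A) = 2.3219 bits
  H(B) = 2.2044 bits
  H(C) = 0.4711 bits
  H(D) = 1.7261 bits

Ranking: A > B > D > C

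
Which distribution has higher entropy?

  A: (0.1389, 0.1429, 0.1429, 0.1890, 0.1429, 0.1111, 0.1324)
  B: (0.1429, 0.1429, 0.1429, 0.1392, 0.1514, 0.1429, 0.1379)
B

Both distributions are close to uniform, making this a harder comparison.

H(A) = 2.7915 bits
H(B) = 2.8068 bits

The distribution closer to uniform has higher entropy.
Answer: B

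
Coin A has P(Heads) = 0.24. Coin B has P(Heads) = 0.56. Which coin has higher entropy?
B

For binary distributions, entropy is maximized at p=0.5 and decreases as p moves toward 0 or 1.

H(A) = H(0.24) = 0.7950 bits
H(B) = H(0.56) = 0.9896 bits

Distribution B (p=0.56) is closer to uniform (p=0.5), so it has higher entropy.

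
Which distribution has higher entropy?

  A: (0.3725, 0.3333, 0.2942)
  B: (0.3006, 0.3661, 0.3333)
B

Both distributions are close to uniform, making this a harder comparison.

H(A) = 1.5783 bits
H(B) = 1.5803 bits

The distribution closer to uniform has higher entropy.
Answer: B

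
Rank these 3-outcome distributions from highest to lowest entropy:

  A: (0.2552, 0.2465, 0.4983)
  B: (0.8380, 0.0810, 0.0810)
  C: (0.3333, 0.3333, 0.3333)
C > A > B

Key insight: Entropy is maximized by uniform distributions and minimized by concentrated distributions.

- Uniform distributions have maximum entropy log₂(3) = 1.5850 bits
- The more "peaked" or concentrated a distribution, the lower its entropy

Entropies:
  H(A) = 1.5016 bits
  H(B) = 0.8011 bits
  H(C) = 1.5850 bits

Ranking: C > A > B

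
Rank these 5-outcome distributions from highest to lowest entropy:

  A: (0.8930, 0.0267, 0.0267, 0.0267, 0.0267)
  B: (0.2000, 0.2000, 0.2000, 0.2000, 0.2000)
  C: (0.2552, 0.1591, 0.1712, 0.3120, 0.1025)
B > C > A

Key insight: Entropy is maximized by uniform distributions and minimized by concentrated distributions.

- Uniform distributions have maximum entropy log₂(5) = 2.3219 bits
- The more "peaked" or concentrated a distribution, the lower its entropy

Entropies:
  H(A) = 0.7048 bits
  H(B) = 2.3219 bits
  H(C) = 2.2217 bits

Ranking: B > C > A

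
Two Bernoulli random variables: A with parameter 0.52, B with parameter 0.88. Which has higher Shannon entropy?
A

For binary distributions, entropy is maximized at p=0.5 and decreases as p moves toward 0 or 1.

H(A) = H(0.52) = 0.9988 bits
H(B) = H(0.88) = 0.5294 bits

Distribution A (p=0.52) is closer to uniform (p=0.5), so it has higher entropy.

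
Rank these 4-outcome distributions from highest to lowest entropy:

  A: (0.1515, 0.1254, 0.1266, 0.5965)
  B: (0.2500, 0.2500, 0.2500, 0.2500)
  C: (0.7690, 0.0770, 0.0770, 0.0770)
B > A > C

Key insight: Entropy is maximized by uniform distributions and minimized by concentrated distributions.

- Uniform distributions have maximum entropy log₂(4) = 2.0000 bits
- The more "peaked" or concentrated a distribution, the lower its entropy

Entropies:
  H(A) = 1.6101 bits
  H(B) = 2.0000 bits
  H(C) = 1.1459 bits

Ranking: B > A > C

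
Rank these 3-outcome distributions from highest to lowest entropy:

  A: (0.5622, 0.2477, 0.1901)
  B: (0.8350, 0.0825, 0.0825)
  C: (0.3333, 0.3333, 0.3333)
C > A > B

Key insight: Entropy is maximized by uniform distributions and minimized by concentrated distributions.

- Uniform distributions have maximum entropy log₂(3) = 1.5850 bits
- The more "peaked" or concentrated a distribution, the lower its entropy

Entropies:
  H(A) = 1.4212 bits
  H(B) = 0.8111 bits
  H(C) = 1.5850 bits

Ranking: C > A > B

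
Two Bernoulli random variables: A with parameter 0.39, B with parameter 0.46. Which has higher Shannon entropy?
B

For binary distributions, entropy is maximized at p=0.5 and decreases as p moves toward 0 or 1.

H(A) = H(0.39) = 0.9648 bits
H(B) = H(0.46) = 0.9954 bits

Distribution B (p=0.46) is closer to uniform (p=0.5), so it has higher entropy.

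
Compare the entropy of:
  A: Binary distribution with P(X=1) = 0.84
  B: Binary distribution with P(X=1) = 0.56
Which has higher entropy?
B

For binary distributions, entropy is maximized at p=0.5 and decreases as p moves toward 0 or 1.

H(A) = H(0.84) = 0.6343 bits
H(B) = H(0.56) = 0.9896 bits

Distribution B (p=0.56) is closer to uniform (p=0.5), so it has higher entropy.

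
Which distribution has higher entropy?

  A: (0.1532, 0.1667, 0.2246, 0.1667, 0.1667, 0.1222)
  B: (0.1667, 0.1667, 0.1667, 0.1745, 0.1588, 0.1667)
B

Both distributions are close to uniform, making this a harder comparison.

H(A) = 2.5616 bits
H(B) = 2.5844 bits

The distribution closer to uniform has higher entropy.
Answer: B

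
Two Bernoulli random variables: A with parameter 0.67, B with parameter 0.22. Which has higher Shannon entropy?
A

For binary distributions, entropy is maximized at p=0.5 and decreases as p moves toward 0 or 1.

H(A) = H(0.67) = 0.9149 bits
H(B) = H(0.22) = 0.7602 bits

Distribution A (p=0.67) is closer to uniform (p=0.5), so it has higher entropy.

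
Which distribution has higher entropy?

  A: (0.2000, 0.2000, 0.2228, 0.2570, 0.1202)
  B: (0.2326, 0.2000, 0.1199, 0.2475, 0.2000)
B

Both distributions are close to uniform, making this a harder comparison.

H(A) = 2.2825 bits
H(B) = 2.2837 bits

The distribution closer to uniform has higher entropy.
Answer: B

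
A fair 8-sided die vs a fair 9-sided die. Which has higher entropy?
9-sided die

Both are uniform distributions; for uniform over n outcomes, H = log₂(n). H(8-sided) = log₂(8) = 3.000 bits and H(9-sided) = log₂(9) = 3.170 bits. More outcomes in a uniform distribution means higher entropy.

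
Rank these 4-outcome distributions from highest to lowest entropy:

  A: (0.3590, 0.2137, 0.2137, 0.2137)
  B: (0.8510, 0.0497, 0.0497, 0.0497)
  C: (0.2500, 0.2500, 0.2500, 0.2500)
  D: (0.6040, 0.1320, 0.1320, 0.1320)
C > A > D > B

Key insight: Entropy is maximized by uniform distributions and minimized by concentrated distributions.

Entropies:
  H(A) = 1.9578 bits
  H(B) = 0.8435 bits
  H(C) = 2.0000 bits
  H(D) = 1.5962 bits

Ranking: C > A > D > B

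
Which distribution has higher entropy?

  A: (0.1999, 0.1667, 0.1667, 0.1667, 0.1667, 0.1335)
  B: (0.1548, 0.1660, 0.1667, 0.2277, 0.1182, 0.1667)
A

Both distributions are close to uniform, making this a harder comparison.

H(A) = 2.5754 bits
H(B) = 2.5586 bits

The distribution closer to uniform has higher entropy.
Answer: A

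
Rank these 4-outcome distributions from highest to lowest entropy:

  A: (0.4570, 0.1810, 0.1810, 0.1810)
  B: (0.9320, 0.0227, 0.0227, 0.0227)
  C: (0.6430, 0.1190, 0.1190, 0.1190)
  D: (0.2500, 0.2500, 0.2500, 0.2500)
D > A > C > B

Key insight: Entropy is maximized by uniform distributions and minimized by concentrated distributions.

Entropies:
  H(A) = 1.8553 bits
  H(B) = 0.4662 bits
  H(C) = 1.5060 bits
  H(D) = 2.0000 bits

Ranking: D > A > C > B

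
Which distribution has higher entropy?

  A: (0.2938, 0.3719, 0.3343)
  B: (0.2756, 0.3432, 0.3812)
A

Both distributions are close to uniform, making this a harder comparison.

H(A) = 1.5783 bits
H(B) = 1.5723 bits

The distribution closer to uniform has higher entropy.
Answer: A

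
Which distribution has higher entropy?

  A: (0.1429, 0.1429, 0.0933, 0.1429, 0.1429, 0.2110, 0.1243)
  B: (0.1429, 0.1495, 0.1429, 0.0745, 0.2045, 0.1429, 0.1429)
A

Both distributions are close to uniform, making this a harder comparison.

H(A) = 2.7710 bits
H(B) = 2.7616 bits

The distribution closer to uniform has higher entropy.
Answer: A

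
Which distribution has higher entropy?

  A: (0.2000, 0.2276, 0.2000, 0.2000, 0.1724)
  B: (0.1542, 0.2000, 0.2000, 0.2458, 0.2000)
A

Both distributions are close to uniform, making this a harder comparison.

H(A) = 2.3164 bits
H(B) = 2.3066 bits

The distribution closer to uniform has higher entropy.
Answer: A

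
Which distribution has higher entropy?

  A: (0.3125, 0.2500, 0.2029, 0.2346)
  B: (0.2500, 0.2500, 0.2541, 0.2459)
B

Both distributions are close to uniform, making this a harder comparison.

H(A) = 1.9820 bits
H(B) = 1.9999 bits

The distribution closer to uniform has higher entropy.
Answer: B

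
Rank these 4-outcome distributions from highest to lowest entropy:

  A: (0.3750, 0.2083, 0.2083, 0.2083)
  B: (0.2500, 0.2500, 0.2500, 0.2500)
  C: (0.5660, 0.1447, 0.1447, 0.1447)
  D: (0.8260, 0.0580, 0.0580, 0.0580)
B > A > C > D

Key insight: Entropy is maximized by uniform distributions and minimized by concentrated distributions.

Entropies:
  H(A) = 1.9450 bits
  H(B) = 2.0000 bits
  H(C) = 1.6753 bits
  H(D) = 0.9426 bits

Ranking: B > A > C > D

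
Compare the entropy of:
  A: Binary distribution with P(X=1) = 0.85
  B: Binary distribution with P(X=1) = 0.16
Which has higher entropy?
B

For binary distributions, entropy is maximized at p=0.5 and decreases as p moves toward 0 or 1.

H(A) = H(0.85) = 0.6098 bits
H(B) = H(0.16) = 0.6343 bits

Distribution B (p=0.16) is closer to uniform (p=0.5), so it has higher entropy.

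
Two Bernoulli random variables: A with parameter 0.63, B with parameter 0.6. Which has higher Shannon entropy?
B

For binary distributions, entropy is maximized at p=0.5 and decreases as p moves toward 0 or 1.

H(A) = H(0.63) = 0.9507 bits
H(B) = H(0.6) = 0.9710 bits

Distribution B (p=0.6) is closer to uniform (p=0.5), so it has higher entropy.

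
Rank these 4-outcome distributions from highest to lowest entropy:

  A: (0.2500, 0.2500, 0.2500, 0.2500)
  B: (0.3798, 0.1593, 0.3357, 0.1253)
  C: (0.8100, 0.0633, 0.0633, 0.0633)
A > B > C

Key insight: Entropy is maximized by uniform distributions and minimized by concentrated distributions.

- Uniform distributions have maximum entropy log₂(4) = 2.0000 bits
- The more "peaked" or concentrated a distribution, the lower its entropy

Entropies:
  H(A) = 2.0000 bits
  H(B) = 1.8567 bits
  H(C) = 1.0026 bits

Ranking: A > B > C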